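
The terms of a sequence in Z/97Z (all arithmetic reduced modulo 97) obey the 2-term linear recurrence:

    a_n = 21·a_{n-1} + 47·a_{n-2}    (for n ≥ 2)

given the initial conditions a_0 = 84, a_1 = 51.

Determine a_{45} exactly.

a_2 = 21·51 + 47·84 = 72
a_3 = 21·72 + 47·51 = 29
a_4 = 21·29 + 47·72 = 16
a_5 = 21·16 + 47·29 = 50
a_6 = 21·50 + 47·16 = 56
a_7 = 21·56 + 47·50 = 34
a_8 = 21·34 + 47·56 = 48
a_9 = 21·48 + 47·34 = 84
a_10 = 21·84 + 47·48 = 43
a_11 = 21·43 + 47·84 = 1
a_12 = 21·1 + 47·43 = 5
a_13 = 21·5 + 47·1 = 55
a_14 = 21·55 + 47·5 = 32
a_15 = 21·32 + 47·55 = 56
a_16 = 21·56 + 47·32 = 61
a_17 = 21·61 + 47·56 = 33
a_18 = 21·33 + 47·61 = 68
a_19 = 21·68 + 47·33 = 69
a_20 = 21·69 + 47·68 = 86
a_21 = 21·86 + 47·69 = 5
a_22 = 21·5 + 47·86 = 73
a_23 = 21·73 + 47·5 = 22
a_24 = 21·22 + 47·73 = 13
a_25 = 21·13 + 47·22 = 46
a_26 = 21·46 + 47·13 = 25
a_27 = 21·25 + 47·46 = 68
a_28 = 21·68 + 47·25 = 81
a_29 = 21·81 + 47·68 = 47
a_30 = 21·47 + 47·81 = 41
a_31 = 21·41 + 47·47 = 63
a_32 = 21·63 + 47·41 = 49
a_33 = 21·49 + 47·63 = 13
a_34 = 21·13 + 47·49 = 54
a_35 = 21·54 + 47·13 = 96
a_36 = 21·96 + 47·54 = 92
a_37 = 21·92 + 47·96 = 42
a_38 = 21·42 + 47·92 = 65
a_39 = 21·65 + 47·42 = 41
a_40 = 21·41 + 47·65 = 36
a_41 = 21·36 + 47·41 = 64
a_42 = 21·64 + 47·36 = 29
a_43 = 21·29 + 47·64 = 28
a_44 = 21·28 + 47·29 = 11
a_45 = 21·11 + 47·28 = 92

92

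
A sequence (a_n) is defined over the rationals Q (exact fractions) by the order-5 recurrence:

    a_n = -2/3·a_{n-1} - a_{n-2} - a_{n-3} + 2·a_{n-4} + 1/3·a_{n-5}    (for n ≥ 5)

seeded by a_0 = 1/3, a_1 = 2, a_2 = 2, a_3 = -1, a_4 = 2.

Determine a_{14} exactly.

1218850/177147

a_5 = -2/3·2 + -1·-1 + -1·2 + 2·2 + 1/3·1/3 = 16/9
a_6 = -2/3·16/9 + -1·2 + -1·-1 + 2·2 + 1/3·2 = 67/27
a_7 = -2/3·67/27 + -1·16/9 + -1·2 + 2·-1 + 1/3·2 = -548/81
a_8 = -2/3·-548/81 + -1·67/27 + -1·16/9 + 2·2 + 1/3·-1 = 952/243
a_9 = -2/3·952/243 + -1·-548/81 + -1·67/27 + 2·16/9 + 1/3·2 = 4297/729
a_10 = -2/3·4297/729 + -1·952/243 + -1·-548/81 + 2·67/27 + 1/3·16/9 = 9784/2187
a_11 = -2/3·9784/2187 + -1·4297/729 + -1·952/243 + 2·-548/81 + 1/3·67/27 = -167294/6561
a_12 = -2/3·-167294/6561 + -1·9784/2187 + -1·4297/729 + 2·952/243 + 1/3·-548/81 = 240349/19683
a_13 = -2/3·240349/19683 + -1·-167294/6561 + -1·9784/2187 + 2·4297/729 + 1/3·952/243 = 1534006/59049
a_14 = -2/3·1534006/59049 + -1·240349/19683 + -1·-167294/6561 + 2·9784/2187 + 1/3·4297/729 = 1218850/177147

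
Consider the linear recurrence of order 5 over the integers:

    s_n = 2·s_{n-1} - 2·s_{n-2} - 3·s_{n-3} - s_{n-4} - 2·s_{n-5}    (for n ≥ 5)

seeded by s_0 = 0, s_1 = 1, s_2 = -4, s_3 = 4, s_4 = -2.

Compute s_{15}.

-2403

s_5 = 2·-2 + -2·4 + -3·-4 + -1·1 + -2·0 = -1
s_6 = 2·-1 + -2·-2 + -3·4 + -1·-4 + -2·1 = -8
s_7 = 2·-8 + -2·-1 + -3·-2 + -1·4 + -2·-4 = -4
s_8 = 2·-4 + -2·-8 + -3·-1 + -1·-2 + -2·4 = 5
s_9 = 2·5 + -2·-4 + -3·-8 + -1·-1 + -2·-2 = 47
s_10 = 2·47 + -2·5 + -3·-4 + -1·-8 + -2·-1 = 106
s_11 = 2·106 + -2·47 + -3·5 + -1·-4 + -2·-8 = 123
s_12 = 2·123 + -2·106 + -3·47 + -1·5 + -2·-4 = -104
s_13 = 2·-104 + -2·123 + -3·106 + -1·47 + -2·5 = -829
s_14 = 2·-829 + -2·-104 + -3·123 + -1·106 + -2·47 = -2019
s_15 = 2·-2019 + -2·-829 + -3·-104 + -1·123 + -2·106 = -2403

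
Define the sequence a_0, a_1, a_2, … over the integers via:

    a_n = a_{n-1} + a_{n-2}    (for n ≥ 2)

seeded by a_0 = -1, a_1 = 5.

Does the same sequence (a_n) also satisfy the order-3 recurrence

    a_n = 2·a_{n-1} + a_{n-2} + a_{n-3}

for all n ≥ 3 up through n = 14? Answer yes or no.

Terms a_0..a_14: -1, 5, 4, 9, 13, 22, 35, 57, 92, 149, 241, 390, 631, 1021, 1652
n=3: candidate gives 12, actual a_3 = 9 ✗

no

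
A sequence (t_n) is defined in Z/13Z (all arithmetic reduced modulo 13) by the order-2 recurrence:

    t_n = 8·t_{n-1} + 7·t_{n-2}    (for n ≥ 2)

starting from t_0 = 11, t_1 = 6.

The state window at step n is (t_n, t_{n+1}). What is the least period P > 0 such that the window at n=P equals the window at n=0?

6

n=0: window = (11, 6)
n=1: window = (6, 8)
n=2: window = (8, 2)
n=3: window = (2, 7)
n=4: window = (7, 5)
n=5: window = (5, 11)
n=6: window = (11, 6)
window at n=6 equals window at n=0 → period = 6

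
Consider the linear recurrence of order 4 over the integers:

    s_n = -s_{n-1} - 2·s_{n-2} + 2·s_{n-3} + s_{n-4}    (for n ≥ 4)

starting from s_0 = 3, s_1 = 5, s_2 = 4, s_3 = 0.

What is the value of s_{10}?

-3

s_4 = -1·0 + -2·4 + 2·5 + 1·3 = 5
s_5 = -1·5 + -2·0 + 2·4 + 1·5 = 8
s_6 = -1·8 + -2·5 + 2·0 + 1·4 = -14
s_7 = -1·-14 + -2·8 + 2·5 + 1·0 = 8
s_8 = -1·8 + -2·-14 + 2·8 + 1·5 = 41
s_9 = -1·41 + -2·8 + 2·-14 + 1·8 = -77
s_10 = -1·-77 + -2·41 + 2·8 + 1·-14 = -3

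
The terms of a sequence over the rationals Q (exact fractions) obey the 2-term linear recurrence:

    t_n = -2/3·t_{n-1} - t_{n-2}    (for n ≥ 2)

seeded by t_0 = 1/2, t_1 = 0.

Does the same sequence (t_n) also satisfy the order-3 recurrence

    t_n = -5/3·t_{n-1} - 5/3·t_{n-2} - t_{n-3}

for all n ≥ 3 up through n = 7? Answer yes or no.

Terms t_0..t_7: 1/2, 0, -1/2, 1/3, 5/18, -14/27, 11/162, 115/243
n=3: candidate gives 1/3, actual t_3 = 1/3 ✓
n=4: candidate gives 5/18, actual t_4 = 5/18 ✓
n=5: candidate gives -14/27, actual t_5 = -14/27 ✓
n=6: candidate gives 11/162, actual t_6 = 11/162 ✓
n=7: candidate gives 115/243, actual t_7 = 115/243 ✓

yes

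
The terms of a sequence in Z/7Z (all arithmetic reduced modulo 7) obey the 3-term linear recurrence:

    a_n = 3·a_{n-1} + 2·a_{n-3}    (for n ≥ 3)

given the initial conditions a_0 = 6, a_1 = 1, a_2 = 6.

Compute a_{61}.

a_3 = 3·6 + 0·1 + 2·6 = 2
a_4 = 3·2 + 0·6 + 2·1 = 1
a_5 = 3·1 + 0·2 + 2·6 = 1
a_6 = 3·1 + 0·1 + 2·2 = 0
a_7 = 3·0 + 0·1 + 2·1 = 2
a_8 = 3·2 + 0·0 + 2·1 = 1
a_9 = 3·1 + 0·2 + 2·0 = 3
a_10 = 3·3 + 0·1 + 2·2 = 6
a_11 = 3·6 + 0·3 + 2·1 = 6
a_12 = 3·6 + 0·6 + 2·3 = 3
a_13 = 3·3 + 0·6 + 2·6 = 0
a_14 = 3·0 + 0·3 + 2·6 = 5
a_15 = 3·5 + 0·0 + 2·3 = 0
a_16 = 3·0 + 0·5 + 2·0 = 0
a_17 = 3·0 + 0·0 + 2·5 = 3
a_18 = 3·3 + 0·0 + 2·0 = 2
a_19 = 3·2 + 0·3 + 2·0 = 6
a_20 = 3·6 + 0·2 + 2·3 = 3
a_21 = 3·3 + 0·6 + 2·2 = 6
a_22 = 3·6 + 0·3 + 2·6 = 2
a_23 = 3·2 + 0·6 + 2·3 = 5
a_24 = 3·5 + 0·2 + 2·6 = 6
a_25 = 3·6 + 0·5 + 2·2 = 1
a_26 = 3·1 + 0·6 + 2·5 = 6
(a_24, a_25, a_26) = (6, 1, 6) = (a_0, a_1, a_2), so the sequence has period 24.
61 ≡ 13 (mod 24), hence a_61 = a_13 = 0.

0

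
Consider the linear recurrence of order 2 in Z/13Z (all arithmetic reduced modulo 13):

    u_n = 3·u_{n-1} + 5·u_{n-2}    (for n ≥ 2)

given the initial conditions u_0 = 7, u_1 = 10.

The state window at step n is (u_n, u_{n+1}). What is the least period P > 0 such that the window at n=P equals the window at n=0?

12

n=0: window = (7, 10)
n=1: window = (10, 0)
n=2: window = (0, 11)
n=3: window = (11, 7)
n=4: window = (7, 11)
n=5: window = (11, 3)
n=6: window = (3, 12)
n=7: window = (12, 12)
n=8: window = (12, 5)
n=9: window = (5, 10)
n=10: window = (10, 3)
n=11: window = (3, 7)
n=12: window = (7, 10)
window at n=12 equals window at n=0 → period = 12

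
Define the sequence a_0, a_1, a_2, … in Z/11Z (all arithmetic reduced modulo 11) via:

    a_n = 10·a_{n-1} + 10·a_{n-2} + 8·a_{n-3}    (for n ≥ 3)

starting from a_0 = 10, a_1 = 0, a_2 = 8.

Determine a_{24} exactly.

5

a_3 = 10·8 + 10·0 + 8·10 = 6
a_4 = 10·6 + 10·8 + 8·0 = 8
a_5 = 10·8 + 10·6 + 8·8 = 6
a_6 = 10·6 + 10·8 + 8·6 = 1
a_7 = 10·1 + 10·6 + 8·8 = 2
a_8 = 10·2 + 10·1 + 8·6 = 1
a_9 = 10·1 + 10·2 + 8·1 = 5
a_10 = 10·5 + 10·1 + 8·2 = 10
a_11 = 10·10 + 10·5 + 8·1 = 4
a_12 = 10·4 + 10·10 + 8·5 = 4
a_13 = 10·4 + 10·4 + 8·10 = 6
a_14 = 10·6 + 10·4 + 8·4 = 0
a_15 = 10·0 + 10·6 + 8·4 = 4
a_16 = 10·4 + 10·0 + 8·6 = 0
a_17 = 10·0 + 10·4 + 8·0 = 7
a_18 = 10·7 + 10·0 + 8·4 = 3
a_19 = 10·3 + 10·7 + 8·0 = 1
a_20 = 10·1 + 10·3 + 8·7 = 8
a_21 = 10·8 + 10·1 + 8·3 = 4
a_22 = 10·4 + 10·8 + 8·1 = 7
a_23 = 10·7 + 10·4 + 8·8 = 9
a_24 = 10·9 + 10·7 + 8·4 = 5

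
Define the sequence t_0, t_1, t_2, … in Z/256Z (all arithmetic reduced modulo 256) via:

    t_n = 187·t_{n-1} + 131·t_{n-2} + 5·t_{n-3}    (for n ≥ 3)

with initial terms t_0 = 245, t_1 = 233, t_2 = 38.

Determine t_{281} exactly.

t_3 = 187·38 + 131·233 + 5·245 = 198
t_4 = 187·198 + 131·38 + 5·233 = 161
t_5 = 187·161 + 131·198 + 5·38 = 171
t_6 = 187·171 + 131·161 + 5·198 = 42
t_7 = 187·42 + 131·171 + 5·161 = 84
t_8 = 187·84 + 131·42 + 5·171 = 49
Continuing the recurrence:
  t_9 = 153;  t_10 = 122;  t_11 = 94;  t_12 = 21;  t_13 = 211;  t_14 = 182
  t_15 = 84;  t_16 = 157;  t_17 = 57;  t_18 = 158;  t_19 = 166;  t_20 = 57
  t_21 = 171;  t_22 = 82;  t_23 = 132;  t_24 = 185;  t_25 = 73;  t_26 = 146
  t_27 = 158;  t_28 = 141;  t_29 = 179;  t_30 = 254;  t_31 = 228;  t_32 = 5
  t_33 = 73;  t_34 = 86;  t_35 = 70;  t_36 = 145;  t_37 = 107;  t_38 = 186
  t_39 = 116;  t_40 = 1;  t_41 = 185;  t_42 = 234;  t_43 = 158;  t_44 = 197
  t_45 = 83;  t_46 = 134;  t_47 = 52;  t_48 = 45;  t_49 = 25;  t_50 = 78
  t_51 = 166;  t_52 = 169;  t_53 = 235;  t_54 = 98;  t_55 = 36;  t_56 = 9
  t_57 = 233;  t_58 = 130;  t_59 = 94;  t_60 = 189;  t_61 = 179;  t_62 = 78
  t_63 = 68;  t_64 = 21;  t_65 = 169;  t_66 = 134;  t_67 = 198;  t_68 = 129
  t_69 = 43;  t_70 = 74;  t_71 = 148;  t_72 = 209;  t_73 = 217;  t_74 = 90
  t_75 = 222;  t_76 = 117;  t_77 = 211;  t_78 = 86;  t_79 = 20;  t_80 = 189
  t_81 = 249;  t_82 = 254;  t_83 = 166;  t_84 = 25;  t_85 = 43;  t_86 = 114
  t_87 = 196;  t_88 = 89;  t_89 = 137;  t_90 = 114;  t_91 = 30;  t_92 = 237
  t_93 = 179;  t_94 = 158;  t_95 = 164;  t_96 = 37;  t_97 = 9;  t_98 = 182
  t_99 = 70;  t_100 = 113;  t_101 = 235;  t_102 = 218;  t_103 = 180;  t_104 = 161
  t_105 = 249;  t_106 = 202;  t_107 = 30;  t_108 = 37;  t_109 = 83;  t_110 = 38
  t_111 = 244;  t_112 = 77;  t_113 = 217;  t_114 = 174;  t_115 = 166;  t_116 = 137
  t_117 = 107;  t_118 = 130;  t_119 = 100;  t_120 = 169;  t_121 = 41;  t_122 = 98
  t_123 = 222;  t_124 = 29;  t_125 = 179;  t_126 = 238;  t_127 = 4;  t_128 = 53
  t_129 = 105;  t_130 = 230;  t_131 = 198;  t_132 = 97;  t_133 = 171;  t_134 = 106
  t_135 = 212;  t_136 = 113;  t_137 = 25;  t_138 = 58;  t_139 = 94;  t_140 = 213
  t_141 = 211;  t_142 = 246;  t_143 = 212;  t_144 = 221;  t_145 = 185;  t_146 = 94
  t_147 = 166;  t_148 = 249;  t_149 = 171;  t_150 = 146;  t_151 = 4;  t_152 = 249
  t_153 = 201;  t_154 = 82;  t_155 = 158;  t_156 = 77;  t_157 = 179;  t_158 = 62
  t_159 = 100;  t_160 = 69;  t_161 = 201;  t_162 = 22;  t_163 = 70;  t_164 = 81
  t_165 = 107;  t_166 = 250;  t_167 = 244;  t_168 = 65;  t_169 = 57;  t_170 = 170
  t_171 = 158;  t_172 = 133;  t_173 = 83;  t_174 = 198;  t_175 = 180;  t_176 = 109
  t_177 = 153;  t_178 = 14;  t_179 = 166;  t_180 = 105;  t_181 = 235;  t_182 = 162
  t_183 = 164;  t_184 = 73;  t_185 = 105;  t_186 = 66;  t_187 = 94;  t_188 = 125
  t_189 = 179;  t_190 = 142;  t_191 = 196;  t_192 = 85;  t_193 = 41;  t_194 = 70
  t_195 = 198;  t_196 = 65;  t_197 = 43;  t_198 = 138;  t_199 = 20;  t_200 = 17
  t_201 = 89;  t_202 = 26;  t_203 = 222;  t_204 = 53;  t_205 = 211;  t_206 = 150
  t_207 = 148;  t_208 = 253;  t_209 = 121;  t_210 = 190;  t_211 = 166;  t_212 = 217
  t_213 = 43;  t_214 = 178;  t_215 = 68;  t_216 = 153;  t_217 = 9;  t_218 = 50
  t_219 = 30;  t_220 = 173;  t_221 = 179;  t_222 = 222;  t_223 = 36;  t_224 = 101
  t_225 = 137;  t_226 = 118;  t_227 = 70;  t_228 = 49;  t_229 = 235;  t_230 = 26
  t_231 = 52;  t_232 = 225;  t_233 = 121;  t_234 = 138;  t_235 = 30;  t_236 = 229
  t_237 = 83;  t_238 = 102;  t_239 = 116;  t_240 = 141;  t_241 = 89;  t_242 = 110
  t_243 = 166;  t_244 = 73;  t_245 = 107;  t_246 = 194;  t_247 = 228;  t_248 = 233
  t_249 = 169;  t_250 = 34;  t_251 = 222;  t_252 = 221;  t_253 = 179;  t_254 = 46
  t_255 = 132;  t_256 = 117;  t_257 = 233;  t_258 = 166;  t_259 = 198;  t_260 = 33
  t_261 = 171;  t_262 = 170;  t_263 = 84;  t_264 = 177;  t_265 = 153;  t_266 = 250
  t_267 = 94;  t_268 = 149;  t_269 = 211;  t_270 = 54;  t_271 = 84;  t_272 = 29
  t_273 = 57;  t_274 = 30;  t_275 = 166;  t_276 = 185;  t_277 = 171;  t_278 = 210
  t_279 = 132
t_280 = 187·132 + 131·210 + 5·171 = 57
t_281 = 187·57 + 131·132 + 5·210 = 73

73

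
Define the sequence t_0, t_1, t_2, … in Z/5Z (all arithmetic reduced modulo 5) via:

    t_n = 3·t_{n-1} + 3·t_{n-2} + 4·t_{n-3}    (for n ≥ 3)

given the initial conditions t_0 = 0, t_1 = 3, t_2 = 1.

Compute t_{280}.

1

t_3 = 3·1 + 3·3 + 4·0 = 2
t_4 = 3·2 + 3·1 + 4·3 = 1
t_5 = 3·1 + 3·2 + 4·1 = 3
t_6 = 3·3 + 3·1 + 4·2 = 0
t_7 = 3·0 + 3·3 + 4·1 = 3
t_8 = 3·3 + 3·0 + 4·3 = 1
(t_6, t_7, t_8) = (0, 3, 1) = (t_0, t_1, t_2), so the sequence has period 6.
280 ≡ 4 (mod 6), hence t_280 = t_4 = 1.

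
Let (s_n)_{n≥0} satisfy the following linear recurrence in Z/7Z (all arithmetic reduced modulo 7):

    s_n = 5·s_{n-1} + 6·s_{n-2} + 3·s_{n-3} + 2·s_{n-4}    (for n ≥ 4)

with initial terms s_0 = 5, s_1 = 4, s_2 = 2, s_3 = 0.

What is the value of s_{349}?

4

s_4 = 5·0 + 6·2 + 3·4 + 2·5 = 6
s_5 = 5·6 + 6·0 + 3·2 + 2·4 = 2
s_6 = 5·2 + 6·6 + 3·0 + 2·2 = 1
s_7 = 5·1 + 6·2 + 3·6 + 2·0 = 0
s_8 = 5·0 + 6·1 + 3·2 + 2·6 = 3
s_9 = 5·3 + 6·0 + 3·1 + 2·2 = 1
s_10 = 5·1 + 6·3 + 3·0 + 2·1 = 4
s_11 = 5·4 + 6·1 + 3·3 + 2·0 = 0
s_12 = 5·0 + 6·4 + 3·1 + 2·3 = 5
s_13 = 5·5 + 6·0 + 3·4 + 2·1 = 4
s_14 = 5·4 + 6·5 + 3·0 + 2·4 = 2
s_15 = 5·2 + 6·4 + 3·5 + 2·0 = 0
(s_12, s_13, s_14, s_15) = (5, 4, 2, 0) = (s_0, s_1, s_2, s_3), so the sequence has period 12.
349 ≡ 1 (mod 12), hence s_349 = s_1 = 4.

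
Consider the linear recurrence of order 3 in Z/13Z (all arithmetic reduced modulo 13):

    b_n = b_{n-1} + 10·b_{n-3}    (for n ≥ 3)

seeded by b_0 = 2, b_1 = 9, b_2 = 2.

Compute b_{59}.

b_3 = 1·2 + 0·9 + 10·2 = 9
b_4 = 1·9 + 0·2 + 10·9 = 8
b_5 = 1·8 + 0·9 + 10·2 = 2
b_6 = 1·2 + 0·8 + 10·9 = 1
b_7 = 1·1 + 0·2 + 10·8 = 3
b_8 = 1·3 + 0·1 + 10·2 = 10
b_9 = 1·10 + 0·3 + 10·1 = 7
b_10 = 1·7 + 0·10 + 10·3 = 11
b_11 = 1·11 + 0·7 + 10·10 = 7
b_12 = 1·7 + 0·11 + 10·7 = 12
b_13 = 1·12 + 0·7 + 10·11 = 5
b_14 = 1·5 + 0·12 + 10·7 = 10
b_15 = 1·10 + 0·5 + 10·12 = 0
b_16 = 1·0 + 0·10 + 10·5 = 11
b_17 = 1·11 + 0·0 + 10·10 = 7
b_18 = 1·7 + 0·11 + 10·0 = 7
b_19 = 1·7 + 0·7 + 10·11 = 0
b_20 = 1·0 + 0·7 + 10·7 = 5
b_21 = 1·5 + 0·0 + 10·7 = 10
b_22 = 1·10 + 0·5 + 10·0 = 10
b_23 = 1·10 + 0·10 + 10·5 = 8
b_24 = 1·8 + 0·10 + 10·10 = 4
b_25 = 1·4 + 0·8 + 10·10 = 0
b_26 = 1·0 + 0·4 + 10·8 = 2
b_27 = 1·2 + 0·0 + 10·4 = 3
b_28 = 1·3 + 0·2 + 10·0 = 3
b_29 = 1·3 + 0·3 + 10·2 = 10
b_30 = 1·10 + 0·3 + 10·3 = 1
b_31 = 1·1 + 0·10 + 10·3 = 5
b_32 = 1·5 + 0·1 + 10·10 = 1
b_33 = 1·1 + 0·5 + 10·1 = 11
b_34 = 1·11 + 0·1 + 10·5 = 9
b_35 = 1·9 + 0·11 + 10·1 = 6
b_36 = 1·6 + 0·9 + 10·11 = 12
b_37 = 1·12 + 0·6 + 10·9 = 11
b_38 = 1·11 + 0·12 + 10·6 = 6
b_39 = 1·6 + 0·11 + 10·12 = 9
b_40 = 1·9 + 0·6 + 10·11 = 2
b_41 = 1·2 + 0·9 + 10·6 = 10
b_42 = 1·10 + 0·2 + 10·9 = 9
b_43 = 1·9 + 0·10 + 10·2 = 3
b_44 = 1·3 + 0·9 + 10·10 = 12
b_45 = 1·12 + 0·3 + 10·9 = 11
b_46 = 1·11 + 0·12 + 10·3 = 2
b_47 = 1·2 + 0·11 + 10·12 = 5
b_48 = 1·5 + 0·2 + 10·11 = 11
b_49 = 1·11 + 0·5 + 10·2 = 5
b_50 = 1·5 + 0·11 + 10·5 = 3
b_51 = 1·3 + 0·5 + 10·11 = 9
b_52 = 1·9 + 0·3 + 10·5 = 7
b_53 = 1·7 + 0·9 + 10·3 = 11
b_54 = 1·11 + 0·7 + 10·9 = 10
b_55 = 1·10 + 0·11 + 10·7 = 2
b_56 = 1·2 + 0·10 + 10·11 = 8
b_57 = 1·8 + 0·2 + 10·10 = 4
b_58 = 1·4 + 0·8 + 10·2 = 11
b_59 = 1·11 + 0·4 + 10·8 = 0

0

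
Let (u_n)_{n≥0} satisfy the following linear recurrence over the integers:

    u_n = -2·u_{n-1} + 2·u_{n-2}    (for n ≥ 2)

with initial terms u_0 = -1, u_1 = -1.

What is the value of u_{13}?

-36544

u_2 = -2·-1 + 2·-1 = 0
u_3 = -2·0 + 2·-1 = -2
u_4 = -2·-2 + 2·0 = 4
u_5 = -2·4 + 2·-2 = -12
u_6 = -2·-12 + 2·4 = 32
u_7 = -2·32 + 2·-12 = -88
u_8 = -2·-88 + 2·32 = 240
u_9 = -2·240 + 2·-88 = -656
u_10 = -2·-656 + 2·240 = 1792
u_11 = -2·1792 + 2·-656 = -4896
u_12 = -2·-4896 + 2·1792 = 13376
u_13 = -2·13376 + 2·-4896 = -36544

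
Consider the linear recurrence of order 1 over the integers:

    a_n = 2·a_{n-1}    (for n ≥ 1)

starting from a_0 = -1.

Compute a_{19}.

a_1 = 2·-1 = -2
a_2 = 2·-2 = -4
a_3 = 2·-4 = -8
a_4 = 2·-8 = -16
a_5 = 2·-16 = -32
a_6 = 2·-32 = -64
a_7 = 2·-64 = -128
a_8 = 2·-128 = -256
a_9 = 2·-256 = -512
a_10 = 2·-512 = -1024
a_11 = 2·-1024 = -2048
a_12 = 2·-2048 = -4096
a_13 = 2·-4096 = -8192
a_14 = 2·-8192 = -16384
a_15 = 2·-16384 = -32768
a_16 = 2·-32768 = -65536
a_17 = 2·-65536 = -131072
a_18 = 2·-131072 = -262144
a_19 = 2·-262144 = -524288

-524288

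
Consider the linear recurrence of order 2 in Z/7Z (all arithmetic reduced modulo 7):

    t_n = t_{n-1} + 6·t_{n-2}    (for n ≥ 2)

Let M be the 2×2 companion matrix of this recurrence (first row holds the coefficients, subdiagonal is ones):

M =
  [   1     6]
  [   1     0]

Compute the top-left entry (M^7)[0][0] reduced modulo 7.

1

(M^7)[0][0] is the top entry after applying M 7 times to the unit state (1, 0). Equivalently it is h_{8} for the auxiliary sequence (h_n) obeying the same recurrence with h_1 = 1 and h_i = 0 for 0 ≤ i < 1:
h_2 = 1·1 + 6·0 = 1
h_3 = 1·1 + 6·1 = 0
h_4 = 1·0 + 6·1 = 6
h_5 = 1·6 + 6·0 = 6
h_6 = 1·6 + 6·6 = 0
h_7 = 1·0 + 6·6 = 1
h_8 = 1·1 + 6·0 = 1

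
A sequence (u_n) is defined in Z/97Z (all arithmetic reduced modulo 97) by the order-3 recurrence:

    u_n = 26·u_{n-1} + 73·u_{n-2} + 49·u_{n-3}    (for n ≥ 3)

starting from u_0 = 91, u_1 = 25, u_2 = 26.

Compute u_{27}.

u_3 = 26·26 + 73·25 + 49·91 = 73
u_4 = 26·73 + 73·26 + 49·25 = 74
u_5 = 26·74 + 73·73 + 49·26 = 88
u_6 = 26·88 + 73·74 + 49·73 = 15
u_7 = 26·15 + 73·88 + 49·74 = 61
u_8 = 26·61 + 73·15 + 49·88 = 9
u_9 = 26·9 + 73·61 + 49·15 = 87
u_10 = 26·87 + 73·9 + 49·61 = 88
u_11 = 26·88 + 73·87 + 49·9 = 59
u_12 = 26·59 + 73·88 + 49·87 = 96
u_13 = 26·96 + 73·59 + 49·88 = 57
u_14 = 26·57 + 73·96 + 49·59 = 32
u_15 = 26·32 + 73·57 + 49·96 = 94
u_16 = 26·94 + 73·32 + 49·57 = 7
u_17 = 26·7 + 73·94 + 49·32 = 76
u_18 = 26·76 + 73·7 + 49·94 = 12
u_19 = 26·12 + 73·76 + 49·7 = 92
u_20 = 26·92 + 73·12 + 49·76 = 8
u_21 = 26·8 + 73·92 + 49·12 = 43
u_22 = 26·43 + 73·8 + 49·92 = 2
u_23 = 26·2 + 73·43 + 49·8 = 91
u_24 = 26·91 + 73·2 + 49·43 = 60
u_25 = 26·60 + 73·91 + 49·2 = 56
u_26 = 26·56 + 73·60 + 49·91 = 13
u_27 = 26·13 + 73·56 + 49·60 = 91

91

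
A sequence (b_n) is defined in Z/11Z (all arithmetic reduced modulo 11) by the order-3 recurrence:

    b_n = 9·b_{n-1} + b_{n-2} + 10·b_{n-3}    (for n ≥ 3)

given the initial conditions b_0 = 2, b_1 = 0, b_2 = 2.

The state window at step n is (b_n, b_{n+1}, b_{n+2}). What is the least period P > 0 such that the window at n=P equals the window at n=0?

38

n=0: window = (2, 0, 2)
n=1: window = (0, 2, 5)
n=2: window = (2, 5, 3)
n=3: window = (5, 3, 8)
n=4: window = (3, 8, 4)
n=5: window = (8, 4, 8)
n=6: window = (4, 8, 2)
n=7: window = (8, 2, 0)
n=8: window = (2, 0, 5)
n=9: window = (0, 5, 10)
n=10: window = (5, 10, 7)
n=11: window = (10, 7, 2)
n=12: window = (7, 2, 4)
n=13: window = (2, 4, 9)
n=14: window = (4, 9, 6)
n=15: window = (9, 6, 4)
n=16: window = (6, 4, 0)
n=17: window = (4, 0, 9)
n=18: window = (0, 9, 0)
n=19: window = (9, 0, 9)
n=20: window = (0, 9, 6)
n=21: window = (9, 6, 8)
n=22: window = (6, 8, 3)
n=23: window = (8, 3, 7)
n=24: window = (3, 7, 3)
n=25: window = (7, 3, 9)
n=26: window = (3, 9, 0)
n=27: window = (9, 0, 6)
n=28: window = (0, 6, 1)
n=29: window = (6, 1, 4)
n=30: window = (1, 4, 9)
n=31: window = (4, 9, 7)
n=32: window = (9, 7, 2)
n=33: window = (7, 2, 5)
n=34: window = (2, 5, 7)
n=35: window = (5, 7, 0)
n=36: window = (7, 0, 2)
n=37: window = (0, 2, 0)
n=38: window = (2, 0, 2)
window at n=38 equals window at n=0 → period = 38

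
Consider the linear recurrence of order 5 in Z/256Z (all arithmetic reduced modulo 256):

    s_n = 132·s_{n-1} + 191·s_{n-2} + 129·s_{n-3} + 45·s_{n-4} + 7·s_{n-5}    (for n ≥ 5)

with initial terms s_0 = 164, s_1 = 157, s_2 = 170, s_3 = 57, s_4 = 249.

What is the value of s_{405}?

s_5 = 132·249 + 191·57 + 129·170 + 45·157 + 7·164 = 170
s_6 = 132·170 + 191·249 + 129·57 + 45·170 + 7·157 = 85
s_7 = 132·85 + 191·170 + 129·249 + 45·57 + 7·170 = 206
s_8 = 132·206 + 191·85 + 129·170 + 45·249 + 7·57 = 161
s_9 = 132·161 + 191·206 + 129·85 + 45·170 + 7·249 = 60
s_10 = 132·60 + 191·161 + 129·206 + 45·85 + 7·170 = 116
Continuing the recurrence:
  s_11 = 62;  s_12 = 175;  s_13 = 229;  s_14 = 235;  s_15 = 72;  s_16 = 79
  s_17 = 233;  s_18 = 239;  s_19 = 247;  s_20 = 241;  s_21 = 26;  s_22 = 16
  s_23 = 11;  s_24 = 212;  s_25 = 190;  s_26 = 53;  s_27 = 73;  s_28 = 126
  s_29 = 86;  s_30 = 166;  s_31 = 136;  s_32 = 117;  s_33 = 2;  s_34 = 99
  s_35 = 241;  s_36 = 108;  s_37 = 239;  s_38 = 182;  s_39 = 167;  s_40 = 232
  s_41 = 230;  s_42 = 94;  s_43 = 79;  s_44 = 29;  s_45 = 9;  s_46 = 230
  s_47 = 97;  s_48 = 105;  s_49 = 201;  s_50 = 137;  s_51 = 219;  s_52 = 136
  s_53 = 194;  s_54 = 111;  s_55 = 192;  s_56 = 120;  s_57 = 225;  s_58 = 29
  s_59 = 20;  s_60 = 172;  s_61 = 14;  s_62 = 224;  s_63 = 237;  s_64 = 42
  s_65 = 133;  s_66 = 25;  s_67 = 18;  s_68 = 209;  s_69 = 82;  s_70 = 81
  s_71 = 28;  s_72 = 108;  s_73 = 134;  s_74 = 67;  s_75 = 21;  s_76 = 23
  s_77 = 204;  s_78 = 95;  s_79 = 77;  s_80 = 255;  s_81 = 75;  s_82 = 1
  s_83 = 26;  s_84 = 224;  s_85 = 143;  s_86 = 48;  s_87 = 234;  s_88 = 157
  s_89 = 253;  s_90 = 218;  s_91 = 186;  s_92 = 10;  s_93 = 140;  s_94 = 157
  s_95 = 26;  s_96 = 239;  s_97 = 161;  s_98 = 220;  s_99 = 219;  s_100 = 234
  s_101 = 191;  s_102 = 128;  s_103 = 238;  s_104 = 150;  s_105 = 99;  s_106 = 157
  s_107 = 189;  s_108 = 90;  s_109 = 9;  s_110 = 85;  s_111 = 105;  s_112 = 21
  s_113 = 11;  s_114 = 112;  s_115 = 82;  s_116 = 243;  s_117 = 108;  s_118 = 76
  s_119 = 177;  s_120 = 89;  s_121 = 224;  s_122 = 104;  s_123 = 202;  s_124 = 28
  s_125 = 93;  s_126 = 10;  s_127 = 1;  s_128 = 73;  s_129 = 138;  s_130 = 109
  s_131 = 102;  s_132 = 81;  s_133 = 12;  s_134 = 244;  s_135 = 126;  s_136 = 23
  s_137 = 37;  s_138 = 243;  s_139 = 80;  s_140 = 175;  s_141 = 129;  s_142 = 31
  s_143 = 31;  s_144 = 17;  s_145 = 250;  s_146 = 48;  s_147 = 35;  s_148 = 172
  s_149 = 102;  s_150 = 213;  s_151 = 17;  s_152 = 70;  s_153 = 190;  s_154 = 254
  s_155 = 208;  s_156 = 69;  s_157 = 18;  s_158 = 107;  s_159 = 225;  s_160 = 188
  s_161 = 199;  s_162 = 142;  s_163 = 231;  s_164 = 136;  s_165 = 38;  s_166 = 222
  s_167 = 215;  s_168 = 221;  s_169 = 161;  s_170 = 78;  s_171 = 145;  s_172 = 209
  s_173 = 153;  s_174 = 1;  s_175 = 155;  s_176 = 120;  s_177 = 162;  s_178 = 135
  s_179 = 56;  s_180 = 144;  s_181 = 209;  s_182 = 149;  s_183 = 220;  s_184 = 196
  s_185 = 246;  s_186 = 216;  s_187 = 109;  s_188 = 202;  s_189 = 237;  s_190 = 137
  s_191 = 82;  s_192 = 105;  s_193 = 138;  s_194 = 97;  s_195 = 12;  s_196 = 204
  s_197 = 38;  s_198 = 171;  s_199 = 21;  s_200 = 191;  s_201 = 148;  s_202 = 127
  s_203 = 133;  s_204 = 15;  s_205 = 51;  s_206 = 225;  s_207 = 122;  s_208 = 192
  s_209 = 199;  s_210 = 72;  s_211 = 242;  s_212 = 221;  s_213 = 5;  s_214 = 130
  s_215 = 162;  s_216 = 130;  s_217 = 84;  s_218 = 237;  s_219 = 106;  s_220 = 23
  s_221 = 177;  s_222 = 204;  s_223 = 243;  s_224 = 162;  s_225 = 95;  s_226 = 0
  s_227 = 206;  s_228 = 54;  s_229 = 171;  s_230 = 221;  s_231 = 245;  s_232 = 130
  s_233 = 185;  s_234 = 93;  s_235 = 153;  s_236 = 13;  s_237 = 203;  s_238 = 224
  s_239 = 242;  s_240 = 171;  s_241 = 164;  s_242 = 4;  s_243 = 65;  s_244 = 209
  s_245 = 200;  s_246 = 0;  s_247 = 18;  s_248 = 148;  s_249 = 157;  s_250 = 234
  s_251 = 137;  s_252 = 217;  s_253 = 170;  s_254 = 5;  s_255 = 62;  s_256 = 65
  s_257 = 28;  s_258 = 180;  s_259 = 126;  s_260 = 127;  s_261 = 229;  s_262 = 187
  s_263 = 88;  s_264 = 15;  s_265 = 89;  s_266 = 143;  s_267 = 71;  s_268 = 49
  s_269 = 90;  s_270 = 80;  s_271 = 123;  s_272 = 4;  s_273 = 78;  s_274 = 181
  s_275 = 89;  s_276 = 78;  s_277 = 166;  s_278 = 150;  s_279 = 24;  s_280 = 21
  s_281 = 162;  s_282 = 51;  s_283 = 17;  s_284 = 204;  s_285 = 159;  s_286 = 38
  s_287 = 103;  s_288 = 232;  s_289 = 38;  s_290 = 158;  s_291 = 223;  s_292 = 157
  s_293 = 249;  s_294 = 182;  s_295 = 65;  s_296 = 121;  s_297 = 169;  s_298 = 249
  s_299 = 219;  s_300 = 232;  s_301 = 130;  s_302 = 223;  s_303 = 48;  s_304 = 104
  s_305 = 1;  s_306 = 13;  s_307 = 100;  s_308 = 92;  s_309 = 158;  s_310 = 208
  s_311 = 109;  s_312 = 234;  s_313 = 21;  s_314 = 57;  s_315 = 210;  s_316 = 129
  s_317 = 2;  s_318 = 177;  s_319 = 60;  s_320 = 108;  s_321 = 134;  s_322 = 19
  s_323 = 149;  s_324 = 39;  s_325 = 92;  s_326 = 159;  s_327 = 253;  s_328 = 95
  s_329 = 27;  s_330 = 193;  s_331 = 90;  s_332 = 160;  s_333 = 63;  s_334 = 224
  s_335 = 58;  s_336 = 93;  s_337 = 141;  s_338 = 106;  s_339 = 10;  s_340 = 58
  s_341 = 28;  s_342 = 61;  s_343 = 58;  s_344 = 255;  s_345 = 1;  s_346 = 124
  s_347 = 11;  s_348 = 26;  s_349 = 63;  s_350 = 64;  s_351 = 110;  s_352 = 22
  s_353 = 115;  s_354 = 29;  s_355 = 237;  s_356 = 170;  s_357 = 233;  s_358 = 165
  s_359 = 9;  s_360 = 133;  s_361 = 11;  s_362 = 208;  s_363 = 146;  s_364 = 163
  s_365 = 92;  s_366 = 124;  s_367 = 17;  s_368 = 73;  s_369 = 112;  s_370 = 24
  s_371 = 26;  s_372 = 12;  s_373 = 93;  s_374 = 74;  s_375 = 209;  s_376 = 169
  s_377 = 10;  s_378 = 29;  s_379 = 86;  s_380 = 113;  s_381 = 108;  s_382 = 180
  s_383 = 62;  s_384 = 231;  s_385 = 37;  s_386 = 67;  s_387 = 96;  s_388 = 111
  s_389 = 113;  s_390 = 63;  s_391 = 111;  s_392 = 81;  s_393 = 58;  s_394 = 112
  s_395 = 19;  s_396 = 220;  s_397 = 118;  s_398 = 213;  s_399 = 33;  s_400 = 150
  s_401 = 14;  s_402 = 110;  s_403 = 96
s_404 = 132·96 + 191·110 + 129·14 + 45·150 + 7·33 = 229
s_405 = 132·229 + 191·96 + 129·110 + 45·14 + 7·150 = 178

178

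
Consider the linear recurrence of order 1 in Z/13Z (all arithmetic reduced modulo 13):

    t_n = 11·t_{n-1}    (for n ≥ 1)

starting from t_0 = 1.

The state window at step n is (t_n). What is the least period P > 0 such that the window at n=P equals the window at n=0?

12

n=0: window = (1)
n=1: window = (11)
n=2: window = (4)
n=3: window = (5)
n=4: window = (3)
n=5: window = (7)
n=6: window = (12)
n=7: window = (2)
n=8: window = (9)
n=9: window = (8)
n=10: window = (10)
n=11: window = (6)
n=12: window = (1)
window at n=12 equals window at n=0 → period = 12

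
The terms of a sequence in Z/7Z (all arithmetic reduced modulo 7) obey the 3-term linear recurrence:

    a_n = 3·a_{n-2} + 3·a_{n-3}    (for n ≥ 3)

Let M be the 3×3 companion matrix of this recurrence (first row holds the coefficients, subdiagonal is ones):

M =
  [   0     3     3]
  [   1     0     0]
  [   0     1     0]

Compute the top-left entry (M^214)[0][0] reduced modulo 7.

(M^214)[0][0] is the top entry after applying M 214 times to the unit state (1, 0, 0). Equivalently it is h_{216} for the auxiliary sequence (h_n) obeying the same recurrence with h_2 = 1 and h_i = 0 for 0 ≤ i < 2:
h_3 = 0·1 + 3·0 + 3·0 = 0
h_4 = 0·0 + 3·1 + 3·0 = 3
h_5 = 0·3 + 3·0 + 3·1 = 3
h_6 = 0·3 + 3·3 + 3·0 = 2
h_7 = 0·2 + 3·3 + 3·3 = 4
h_8 = 0·4 + 3·2 + 3·3 = 1
h_9 = 0·1 + 3·4 + 3·2 = 4
h_10 = 0·4 + 3·1 + 3·4 = 1
h_11 = 0·1 + 3·4 + 3·1 = 1
h_12 = 0·1 + 3·1 + 3·4 = 1
h_13 = 0·1 + 3·1 + 3·1 = 6
h_14 = 0·6 + 3·1 + 3·1 = 6
h_15 = 0·6 + 3·6 + 3·1 = 0
h_16 = 0·0 + 3·6 + 3·6 = 1
h_17 = 0·1 + 3·0 + 3·6 = 4
h_18 = 0·4 + 3·1 + 3·0 = 3
h_19 = 0·3 + 3·4 + 3·1 = 1
h_20 = 0·1 + 3·3 + 3·4 = 0
h_21 = 0·0 + 3·1 + 3·3 = 5
h_22 = 0·5 + 3·0 + 3·1 = 3
h_23 = 0·3 + 3·5 + 3·0 = 1
h_24 = 0·1 + 3·3 + 3·5 = 3
h_25 = 0·3 + 3·1 + 3·3 = 5
h_26 = 0·5 + 3·3 + 3·1 = 5
h_27 = 0·5 + 3·5 + 3·3 = 3
h_28 = 0·3 + 3·5 + 3·5 = 2
h_29 = 0·2 + 3·3 + 3·5 = 3
h_30 = 0·3 + 3·2 + 3·3 = 1
h_31 = 0·1 + 3·3 + 3·2 = 1
h_32 = 0·1 + 3·1 + 3·3 = 5
h_33 = 0·5 + 3·1 + 3·1 = 6
h_34 = 0·6 + 3·5 + 3·1 = 4
h_35 = 0·4 + 3·6 + 3·5 = 5
h_36 = 0·5 + 3·4 + 3·6 = 2
h_37 = 0·2 + 3·5 + 3·4 = 6
h_38 = 0·6 + 3·2 + 3·5 = 0
h_39 = 0·0 + 3·6 + 3·2 = 3
h_40 = 0·3 + 3·0 + 3·6 = 4
h_41 = 0·4 + 3·3 + 3·0 = 2
h_42 = 0·2 + 3·4 + 3·3 = 0
h_43 = 0·0 + 3·2 + 3·4 = 4
h_44 = 0·4 + 3·0 + 3·2 = 6
h_45 = 0·6 + 3·4 + 3·0 = 5
h_46 = 0·5 + 3·6 + 3·4 = 2
h_47 = 0·2 + 3·5 + 3·6 = 5
h_48 = 0·5 + 3·2 + 3·5 = 0
h_49 = 0·0 + 3·5 + 3·2 = 0
h_50 = 0·0 + 3·0 + 3·5 = 1
(h_48, h_49, h_50) = (0, 0, 1) = (h_0, h_1, h_2), so the sequence has period 48.
216 ≡ 24 (mod 48), hence h_216 = h_24 = 3.

3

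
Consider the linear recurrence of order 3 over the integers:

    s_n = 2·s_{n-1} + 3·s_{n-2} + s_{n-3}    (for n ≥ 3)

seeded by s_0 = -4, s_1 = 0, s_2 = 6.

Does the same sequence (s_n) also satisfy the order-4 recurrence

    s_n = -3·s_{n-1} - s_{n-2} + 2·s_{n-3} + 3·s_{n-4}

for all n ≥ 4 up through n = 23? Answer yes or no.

no

Terms s_0..s_23: -4, 0, 6, 8, 34, 98, 306, 940, 2896, 8918, 27464, 84578, 260466, 802130, 2470236, 7607328, 23427494, 72147208, 222184226, 684237570, 2107175026, 6489246988, 19984256624, 61543429238
n=4: candidate gives -42, actual s_4 = 34 ✗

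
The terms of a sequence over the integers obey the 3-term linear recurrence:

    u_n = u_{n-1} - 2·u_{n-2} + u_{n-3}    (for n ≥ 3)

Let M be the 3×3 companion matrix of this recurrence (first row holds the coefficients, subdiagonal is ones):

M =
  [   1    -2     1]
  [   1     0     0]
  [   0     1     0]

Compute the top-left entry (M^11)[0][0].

(M^11)[0][0] is the top entry after applying M 11 times to the unit state (1, 0, 0). Equivalently it is h_{13} for the auxiliary sequence (h_n) obeying the same recurrence with h_2 = 1 and h_i = 0 for 0 ≤ i < 2:
h_3 = 1·1 + -2·0 + 1·0 = 1
h_4 = 1·1 + -2·1 + 1·0 = -1
h_5 = 1·-1 + -2·1 + 1·1 = -2
h_6 = 1·-2 + -2·-1 + 1·1 = 1
h_7 = 1·1 + -2·-2 + 1·-1 = 4
h_8 = 1·4 + -2·1 + 1·-2 = 0
h_9 = 1·0 + -2·4 + 1·1 = -7
h_10 = 1·-7 + -2·0 + 1·4 = -3
h_11 = 1·-3 + -2·-7 + 1·0 = 11
h_12 = 1·11 + -2·-3 + 1·-7 = 10
h_13 = 1·10 + -2·11 + 1·-3 = -15

-15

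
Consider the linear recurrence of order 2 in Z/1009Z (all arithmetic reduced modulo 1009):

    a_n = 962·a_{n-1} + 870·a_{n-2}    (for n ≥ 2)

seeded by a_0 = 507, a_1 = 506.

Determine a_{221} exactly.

66

a_2 = 962·506 + 870·507 = 591
a_3 = 962·591 + 870·506 = 771
a_4 = 962·771 + 870·591 = 676
a_5 = 962·676 + 870·771 = 301
a_6 = 962·301 + 870·676 = 861
a_7 = 962·861 + 870·301 = 432
Continuing the recurrence:
  a_8 = 268;  a_9 = 4;  a_10 = 902;  a_11 = 437;  a_12 = 388;  a_13 = 732
  a_14 = 456;  a_15 = 927;  a_16 = 1;  a_17 = 252;  a_18 = 125;  a_19 = 466
  a_20 = 74;  a_21 = 360;  a_22 = 37;  a_23 = 689;  a_24 = 816;  a_25 = 74
  a_26 = 142;  a_27 = 193;  a_28 = 452;  a_29 = 361;  a_30 = 925;  a_31 = 183
  a_32 = 48;  a_33 = 559;  a_34 = 352;  a_35 = 601;  a_36 = 518;  a_37 = 78
  a_38 = 7;  a_39 = 937;  a_40 = 393;  a_41 = 618;  a_42 = 74;  a_43 = 421
  a_44 = 197;  a_45 = 834;  a_46 = 13;  a_47 = 507;  a_48 = 598;  a_49 = 303
  a_50 = 510;  a_51 = 507;  a_52 = 127;  a_53 = 242;  a_54 = 234;  a_55 = 769
  a_56 = 952;  a_57 = 724;  a_58 = 129;  a_59 = 255;  a_60 = 354;  a_61 = 385
  a_62 = 302;  a_63 = 903;  a_64 = 337;  a_65 = 913;  a_66 = 47;  a_67 = 36
  a_68 = 856;  a_69 = 169;  a_70 = 207;  a_71 = 77;  a_72 = 905;  a_73 = 239
  a_74 = 196;  a_75 = 954;  a_76 = 566;  a_77 = 214;  a_78 = 60;  a_79 = 731
  a_80 = 690;  a_81 = 158;  a_82 = 591;  a_83 = 711;  a_84 = 469;  a_85 = 208
  a_86 = 708;  a_87 = 370;  a_88 = 233;  a_89 = 177;  a_90 = 663;  a_91 = 740
  a_92 = 197;  a_93 = 889;  a_94 = 455;  a_95 = 340;  a_96 = 486;  a_97 = 528
  a_98 = 458;  a_99 = 937;  a_100 = 262;  a_101 = 721;  a_102 = 325;  a_103 = 541
  a_104 = 28;  a_105 = 169;  a_106 = 273;  a_107 = 2;  a_108 = 301;  a_109 = 710
  a_110 = 466;  a_111 = 488;  a_112 = 73;  a_113 = 376;  a_114 = 433;  a_115 = 33
  a_116 = 820;  a_117 = 260;  a_118 = 934;  a_119 = 682;  a_120 = 569;  a_121 = 548
  a_122 = 89;  a_123 = 365;  a_124 = 744;  a_125 = 62;  a_126 = 624;  a_127 = 396
  a_128 = 597;  a_129 = 644;  a_130 = 766;  a_131 = 607;  a_132 = 203;  a_133 = 932
  a_134 = 627;  a_135 = 405;  a_136 = 766;  a_137 = 531;  a_138 = 748;  a_139 = 7
  a_140 = 635;  a_141 = 461;  a_142 = 49;  a_143 = 212;  a_144 = 378;  a_145 = 189
  a_146 = 124;  a_147 = 189;  a_148 = 115;  a_149 = 612;  a_150 = 656;  a_151 = 135
  a_152 = 344;  a_153 = 382;  a_154 = 824;  a_155 = 1002;  a_156 = 819;  a_157 = 822
  a_158 = 893;  a_159 = 166;  a_160 = 250;  a_161 = 491;  a_162 = 695;  a_163 = 995
  a_164 = 917;  a_165 = 216;  a_166 = 618;  a_167 = 461;  a_168 = 394;  a_169 = 141
  a_170 = 156;  a_171 = 312;  a_172 = 985;  a_173 = 138;  a_174 = 886;  a_175 = 725
  a_176 = 175;  a_177 = 981;  a_178 = 198;  a_179 = 640;  a_180 = 920;  a_181 = 988
  a_182 = 241;  a_183 = 673;  a_184 = 455;  a_185 = 94;  a_186 = 949;  a_187 = 853
  a_188 = 537;  a_189 = 481;  a_190 = 623;  a_191 = 724;  a_192 = 455;  a_193 = 68
  a_194 = 153;  a_195 = 510;  a_196 = 168;  a_197 = 925;  a_198 = 776;  a_199 = 429
  a_200 = 116;  a_201 = 502;  a_202 = 642;  a_203 = 948;  a_204 = 403;  a_205 = 637
  a_206 = 818;  a_207 = 145;  a_208 = 563;  a_209 = 807;  a_210 = 858;  a_211 = 869
  a_212 = 326;  a_213 = 102;  a_214 = 342;  a_215 = 18;  a_216 = 48;  a_217 = 287
  a_218 = 19;  a_219 = 583
a_220 = 962·583 + 870·19 = 228
a_221 = 962·228 + 870·583 = 66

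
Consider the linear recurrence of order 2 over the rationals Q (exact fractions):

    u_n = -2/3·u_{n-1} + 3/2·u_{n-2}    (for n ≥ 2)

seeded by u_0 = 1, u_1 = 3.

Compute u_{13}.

4249684069/11337408

u_2 = -2/3·3 + 3/2·1 = -1/2
u_3 = -2/3·-1/2 + 3/2·3 = 29/6
u_4 = -2/3·29/6 + 3/2·-1/2 = -143/36
u_5 = -2/3·-143/36 + 3/2·29/6 = 1069/108
u_6 = -2/3·1069/108 + 3/2·-143/36 = -8137/648
u_7 = -2/3·-8137/648 + 3/2·1069/108 = 45137/1944
u_8 = -2/3·45137/1944 + 3/2·-8137/648 = -400247/11664
u_9 = -2/3·-400247/11664 + 3/2·45137/1944 = 2019193/34992
u_10 = -2/3·2019193/34992 + 3/2·-400247/11664 = -18883441/209952
u_11 = -2/3·-18883441/209952 + 3/2·2019193/34992 = 92285093/629856
u_12 = -2/3·92285093/629856 + 3/2·-18883441/209952 = -878993279/3779136
u_13 = -2/3·-878993279/3779136 + 3/2·92285093/629856 = 4249684069/11337408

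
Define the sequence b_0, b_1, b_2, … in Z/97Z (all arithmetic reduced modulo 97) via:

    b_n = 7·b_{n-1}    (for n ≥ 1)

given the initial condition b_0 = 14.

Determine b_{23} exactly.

53

b_1 = 7·14 = 1
b_2 = 7·1 = 7
b_3 = 7·7 = 49
b_4 = 7·49 = 52
b_5 = 7·52 = 73
b_6 = 7·73 = 26
b_7 = 7·26 = 85
b_8 = 7·85 = 13
b_9 = 7·13 = 91
b_10 = 7·91 = 55
b_11 = 7·55 = 94
b_12 = 7·94 = 76
b_13 = 7·76 = 47
b_14 = 7·47 = 38
b_15 = 7·38 = 72
b_16 = 7·72 = 19
b_17 = 7·19 = 36
b_18 = 7·36 = 58
b_19 = 7·58 = 18
b_20 = 7·18 = 29
b_21 = 7·29 = 9
b_22 = 7·9 = 63
b_23 = 7·63 = 53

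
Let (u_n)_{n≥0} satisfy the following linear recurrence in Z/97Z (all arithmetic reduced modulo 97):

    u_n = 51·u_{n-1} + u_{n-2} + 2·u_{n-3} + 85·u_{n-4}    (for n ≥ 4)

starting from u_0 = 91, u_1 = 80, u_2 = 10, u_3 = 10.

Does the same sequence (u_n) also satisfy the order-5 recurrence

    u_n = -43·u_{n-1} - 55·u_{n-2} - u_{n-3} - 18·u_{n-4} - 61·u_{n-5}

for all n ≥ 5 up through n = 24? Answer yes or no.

yes

Terms u_0..u_24: 91, 80, 10, 10, 73, 77, 20, 56, 20, 95, 81, 5, 92, 33, 37, 7, 35, 15, 79, 53, 64, 94, 39, 23, 50
n=5: candidate gives 77, actual u_5 = 77 ✓
n=6: candidate gives 20, actual u_6 = 20 ✓
n=7: candidate gives 56, actual u_7 = 56 ✓
n=8: candidate gives 20, actual u_8 = 20 ✓
n=9: candidate gives 95, actual u_9 = 95 ✓
n=10: candidate gives 81, actual u_10 = 81 ✓
n=11: candidate gives 5, actual u_11 = 5 ✓
n=12: candidate gives 92, actual u_12 = 92 ✓
n=13: candidate gives 33, actual u_13 = 33 ✓
n=14: candidate gives 37, actual u_14 = 37 ✓
n=15: candidate gives 7, actual u_15 = 7 ✓
n=16: candidate gives 35, actual u_16 = 35 ✓
n=17: candidate gives 15, actual u_17 = 15 ✓
n=18: candidate gives 79, actual u_18 = 79 ✓
n=19: candidate gives 53, actual u_19 = 53 ✓
n=20: candidate gives 64, actual u_20 = 64 ✓
n=21: candidate gives 94, actual u_21 = 94 ✓
n=22: candidate gives 39, actual u_22 = 39 ✓
n=23: candidate gives 23, actual u_23 = 23 ✓
n=24: candidate gives 50, actual u_24 = 50 ✓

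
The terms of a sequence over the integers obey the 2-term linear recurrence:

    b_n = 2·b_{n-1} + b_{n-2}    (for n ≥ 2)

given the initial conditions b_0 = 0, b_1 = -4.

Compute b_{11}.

b_2 = 2·-4 + 1·0 = -8
b_3 = 2·-8 + 1·-4 = -20
b_4 = 2·-20 + 1·-8 = -48
b_5 = 2·-48 + 1·-20 = -116
b_6 = 2·-116 + 1·-48 = -280
b_7 = 2·-280 + 1·-116 = -676
b_8 = 2·-676 + 1·-280 = -1632
b_9 = 2·-1632 + 1·-676 = -3940
b_10 = 2·-3940 + 1·-1632 = -9512
b_11 = 2·-9512 + 1·-3940 = -22964

-22964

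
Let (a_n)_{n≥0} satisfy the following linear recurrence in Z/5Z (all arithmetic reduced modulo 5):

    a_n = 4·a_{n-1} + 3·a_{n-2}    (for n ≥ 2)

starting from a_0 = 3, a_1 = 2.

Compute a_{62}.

a_2 = 4·2 + 3·3 = 2
a_3 = 4·2 + 3·2 = 4
a_4 = 4·4 + 3·2 = 2
a_5 = 4·2 + 3·4 = 0
a_6 = 4·0 + 3·2 = 1
a_7 = 4·1 + 3·0 = 4
a_8 = 4·4 + 3·1 = 4
a_9 = 4·4 + 3·4 = 3
a_10 = 4·3 + 3·4 = 4
a_11 = 4·4 + 3·3 = 0
a_12 = 4·0 + 3·4 = 2
a_13 = 4·2 + 3·0 = 3
a_14 = 4·3 + 3·2 = 3
a_15 = 4·3 + 3·3 = 1
a_16 = 4·1 + 3·3 = 3
a_17 = 4·3 + 3·1 = 0
a_18 = 4·0 + 3·3 = 4
a_19 = 4·4 + 3·0 = 1
a_20 = 4·1 + 3·4 = 1
a_21 = 4·1 + 3·1 = 2
a_22 = 4·2 + 3·1 = 1
a_23 = 4·1 + 3·2 = 0
a_24 = 4·0 + 3·1 = 3
a_25 = 4·3 + 3·0 = 2
(a_24, a_25) = (3, 2) = (a_0, a_1), so the sequence has period 24.
62 ≡ 14 (mod 24), hence a_62 = a_14 = 3.

3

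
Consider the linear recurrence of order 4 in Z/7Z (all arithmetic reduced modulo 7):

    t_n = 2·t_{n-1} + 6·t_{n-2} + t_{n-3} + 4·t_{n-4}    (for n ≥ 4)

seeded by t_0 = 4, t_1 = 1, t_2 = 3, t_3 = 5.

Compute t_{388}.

t_4 = 2·5 + 6·3 + 1·1 + 4·4 = 3
t_5 = 2·3 + 6·5 + 1·3 + 4·1 = 1
t_6 = 2·1 + 6·3 + 1·5 + 4·3 = 2
t_7 = 2·2 + 6·1 + 1·3 + 4·5 = 5
t_8 = 2·5 + 6·2 + 1·1 + 4·3 = 0
t_9 = 2·0 + 6·5 + 1·2 + 4·1 = 1
t_10 = 2·1 + 6·0 + 1·5 + 4·2 = 1
t_11 = 2·1 + 6·1 + 1·0 + 4·5 = 0
t_12 = 2·0 + 6·1 + 1·1 + 4·0 = 0
t_13 = 2·0 + 6·0 + 1·1 + 4·1 = 5
t_14 = 2·5 + 6·0 + 1·0 + 4·1 = 0
t_15 = 2·0 + 6·5 + 1·0 + 4·0 = 2
t_16 = 2·2 + 6·0 + 1·5 + 4·0 = 2
t_17 = 2·2 + 6·2 + 1·0 + 4·5 = 1
t_18 = 2·1 + 6·2 + 1·2 + 4·0 = 2
t_19 = 2·2 + 6·1 + 1·2 + 4·2 = 6
t_20 = 2·6 + 6·2 + 1·1 + 4·2 = 5
t_21 = 2·5 + 6·6 + 1·2 + 4·1 = 3
t_22 = 2·3 + 6·5 + 1·6 + 4·2 = 1
t_23 = 2·1 + 6·3 + 1·5 + 4·6 = 0
t_24 = 2·0 + 6·1 + 1·3 + 4·5 = 1
t_25 = 2·1 + 6·0 + 1·1 + 4·3 = 1
t_26 = 2·1 + 6·1 + 1·0 + 4·1 = 5
t_27 = 2·5 + 6·1 + 1·1 + 4·0 = 3
t_28 = 2·3 + 6·5 + 1·1 + 4·1 = 6
t_29 = 2·6 + 6·3 + 1·5 + 4·1 = 4
t_30 = 2·4 + 6·6 + 1·3 + 4·5 = 4
t_31 = 2·4 + 6·4 + 1·6 + 4·3 = 1
t_32 = 2·1 + 6·4 + 1·4 + 4·6 = 5
t_33 = 2·5 + 6·1 + 1·4 + 4·4 = 1
t_34 = 2·1 + 6·5 + 1·1 + 4·4 = 0
t_35 = 2·0 + 6·1 + 1·5 + 4·1 = 1
t_36 = 2·1 + 6·0 + 1·1 + 4·5 = 2
t_37 = 2·2 + 6·1 + 1·0 + 4·1 = 0
t_38 = 2·0 + 6·2 + 1·1 + 4·0 = 6
t_39 = 2·6 + 6·0 + 1·2 + 4·1 = 4
t_40 = 2·4 + 6·6 + 1·0 + 4·2 = 3
t_41 = 2·3 + 6·4 + 1·6 + 4·0 = 1
t_42 = 2·1 + 6·3 + 1·4 + 4·6 = 6
t_43 = 2·6 + 6·1 + 1·3 + 4·4 = 2
t_44 = 2·2 + 6·6 + 1·1 + 4·3 = 4
t_45 = 2·4 + 6·2 + 1·6 + 4·1 = 2
t_46 = 2·2 + 6·4 + 1·2 + 4·6 = 5
t_47 = 2·5 + 6·2 + 1·4 + 4·2 = 6
t_48 = 2·6 + 6·5 + 1·2 + 4·4 = 4
t_49 = 2·4 + 6·6 + 1·5 + 4·2 = 1
t_50 = 2·1 + 6·4 + 1·6 + 4·5 = 3
t_51 = 2·3 + 6·1 + 1·4 + 4·6 = 5
(t_48, t_49, t_50, t_51) = (4, 1, 3, 5) = (t_0, t_1, t_2, t_3), so the sequence has period 48.
388 ≡ 4 (mod 48), hence t_388 = t_4 = 3.

3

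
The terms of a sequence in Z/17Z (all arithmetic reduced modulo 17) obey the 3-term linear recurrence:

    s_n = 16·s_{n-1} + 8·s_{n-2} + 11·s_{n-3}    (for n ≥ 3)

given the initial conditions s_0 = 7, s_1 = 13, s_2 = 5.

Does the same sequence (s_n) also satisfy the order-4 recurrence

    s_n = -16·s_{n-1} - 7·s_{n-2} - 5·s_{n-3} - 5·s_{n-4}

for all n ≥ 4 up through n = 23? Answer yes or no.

yes

Terms s_0..s_23: 7, 13, 5, 6, 7, 11, 9, 3, 3, 1, 5, 2, 15, 5, 1, 0, 12, 16, 12, 10, 7, 1, 12, 5
n=4: candidate gives 7, actual s_4 = 7 ✓
n=5: candidate gives 11, actual s_5 = 11 ✓
n=6: candidate gives 9, actual s_6 = 9 ✓
n=7: candidate gives 3, actual s_7 = 3 ✓
n=8: candidate gives 3, actual s_8 = 3 ✓
n=9: candidate gives 1, actual s_9 = 1 ✓
n=10: candidate gives 5, actual s_10 = 5 ✓
n=11: candidate gives 2, actual s_11 = 2 ✓
n=12: candidate gives 15, actual s_12 = 15 ✓
n=13: candidate gives 5, actual s_13 = 5 ✓
n=14: candidate gives 1, actual s_14 = 1 ✓
n=15: candidate gives 0, actual s_15 = 0 ✓
n=16: candidate gives 12, actual s_16 = 12 ✓
n=17: candidate gives 16, actual s_17 = 16 ✓
n=18: candidate gives 12, actual s_18 = 12 ✓
n=19: candidate gives 10, actual s_19 = 10 ✓
n=20: candidate gives 7, actual s_20 = 7 ✓
n=21: candidate gives 1, actual s_21 = 1 ✓
n=22: candidate gives 12, actual s_22 = 12 ✓
n=23: candidate gives 5, actual s_23 = 5 ✓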